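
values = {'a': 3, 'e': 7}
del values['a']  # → {'e': 7}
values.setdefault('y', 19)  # 19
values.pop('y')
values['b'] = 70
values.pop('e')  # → 7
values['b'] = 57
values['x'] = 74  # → {'b': 57, 'x': 74}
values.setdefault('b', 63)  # 57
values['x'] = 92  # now {'b': 57, 'x': 92}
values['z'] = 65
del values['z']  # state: {'b': 57, 'x': 92}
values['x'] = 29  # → {'b': 57, 'x': 29}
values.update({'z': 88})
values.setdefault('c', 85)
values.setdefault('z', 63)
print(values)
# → {'b': 57, 'x': 29, 'z': 88, 'c': 85}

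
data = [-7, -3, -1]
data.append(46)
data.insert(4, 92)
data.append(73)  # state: [-7, -3, -1, 46, 92, 73]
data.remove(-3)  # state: [-7, -1, 46, 92, 73]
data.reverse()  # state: [73, 92, 46, -1, -7]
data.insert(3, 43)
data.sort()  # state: [-7, -1, 43, 46, 73, 92]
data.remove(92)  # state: [-7, -1, 43, 46, 73]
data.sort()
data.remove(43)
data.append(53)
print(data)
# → [-7, -1, 46, 73, 53]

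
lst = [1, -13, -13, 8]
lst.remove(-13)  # [1, -13, 8]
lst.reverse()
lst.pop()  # 1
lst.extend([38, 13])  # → [8, -13, 38, 13]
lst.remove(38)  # [8, -13, 13]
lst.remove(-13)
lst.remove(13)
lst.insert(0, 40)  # [40, 8]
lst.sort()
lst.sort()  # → [8, 40]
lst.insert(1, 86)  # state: [8, 86, 40]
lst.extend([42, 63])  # [8, 86, 40, 42, 63]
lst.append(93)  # [8, 86, 40, 42, 63, 93]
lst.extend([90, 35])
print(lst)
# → [8, 86, 40, 42, 63, 93, 90, 35]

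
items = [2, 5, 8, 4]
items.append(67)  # [2, 5, 8, 4, 67]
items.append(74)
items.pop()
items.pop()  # 67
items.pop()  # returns 4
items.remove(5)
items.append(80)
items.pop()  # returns 80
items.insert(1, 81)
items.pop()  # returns 8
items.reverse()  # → [81, 2]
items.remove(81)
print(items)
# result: [2]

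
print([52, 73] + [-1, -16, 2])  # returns [52, 73, -1, -16, 2]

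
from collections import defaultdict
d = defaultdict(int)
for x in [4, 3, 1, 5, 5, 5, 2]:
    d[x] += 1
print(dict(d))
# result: {4: 1, 3: 1, 1: 1, 5: 3, 2: 1}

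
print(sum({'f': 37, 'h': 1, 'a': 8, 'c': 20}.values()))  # 66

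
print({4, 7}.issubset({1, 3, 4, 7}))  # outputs True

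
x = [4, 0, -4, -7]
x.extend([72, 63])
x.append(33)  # [4, 0, -4, -7, 72, 63, 33]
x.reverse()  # [33, 63, 72, -7, -4, 0, 4]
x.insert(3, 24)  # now [33, 63, 72, 24, -7, -4, 0, 4]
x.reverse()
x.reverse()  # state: [33, 63, 72, 24, -7, -4, 0, 4]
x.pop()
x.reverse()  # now [0, -4, -7, 24, 72, 63, 33]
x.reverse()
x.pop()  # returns 0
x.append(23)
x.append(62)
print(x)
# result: [33, 63, 72, 24, -7, -4, 23, 62]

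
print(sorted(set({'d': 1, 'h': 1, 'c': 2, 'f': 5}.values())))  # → [1, 2, 5]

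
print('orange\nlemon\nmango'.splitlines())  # ['orange', 'lemon', 'mango']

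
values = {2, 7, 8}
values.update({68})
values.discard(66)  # {2, 7, 8, 68}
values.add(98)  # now {2, 7, 8, 68, 98}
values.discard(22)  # {2, 7, 8, 68, 98}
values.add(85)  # {2, 7, 8, 68, 85, 98}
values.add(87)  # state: {2, 7, 8, 68, 85, 87, 98}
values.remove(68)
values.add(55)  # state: {2, 7, 8, 55, 85, 87, 98}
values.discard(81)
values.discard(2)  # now {7, 8, 55, 85, 87, 98}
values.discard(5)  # {7, 8, 55, 85, 87, 98}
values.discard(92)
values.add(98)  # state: {7, 8, 55, 85, 87, 98}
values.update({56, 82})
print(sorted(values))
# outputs [7, 8, 55, 56, 82, 85, 87, 98]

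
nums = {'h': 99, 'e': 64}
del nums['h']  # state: {'e': 64}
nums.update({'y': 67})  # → {'e': 64, 'y': 67}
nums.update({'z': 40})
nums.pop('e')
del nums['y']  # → {'z': 40}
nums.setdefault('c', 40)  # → 40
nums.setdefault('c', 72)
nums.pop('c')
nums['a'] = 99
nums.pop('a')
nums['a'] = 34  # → {'z': 40, 'a': 34}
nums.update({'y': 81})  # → {'z': 40, 'a': 34, 'y': 81}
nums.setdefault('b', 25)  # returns 25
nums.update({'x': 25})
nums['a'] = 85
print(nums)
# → {'z': 40, 'a': 85, 'y': 81, 'b': 25, 'x': 25}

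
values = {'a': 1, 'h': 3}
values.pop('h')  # 3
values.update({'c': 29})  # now {'a': 1, 'c': 29}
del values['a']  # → {'c': 29}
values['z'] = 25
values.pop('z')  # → 25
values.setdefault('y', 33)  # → 33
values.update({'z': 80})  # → {'c': 29, 'y': 33, 'z': 80}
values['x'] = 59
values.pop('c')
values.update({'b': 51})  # {'y': 33, 'z': 80, 'x': 59, 'b': 51}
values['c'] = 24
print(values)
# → {'y': 33, 'z': 80, 'x': 59, 'b': 51, 'c': 24}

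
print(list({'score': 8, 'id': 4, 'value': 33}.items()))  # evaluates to [('score', 8), ('id', 4), ('value', 33)]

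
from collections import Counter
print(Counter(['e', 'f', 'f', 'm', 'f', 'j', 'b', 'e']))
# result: Counter({'f': 3, 'e': 2, 'm': 1, 'j': 1, 'b': 1})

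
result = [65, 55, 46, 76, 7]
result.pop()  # 7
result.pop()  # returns 76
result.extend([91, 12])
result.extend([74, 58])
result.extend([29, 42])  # [65, 55, 46, 91, 12, 74, 58, 29, 42]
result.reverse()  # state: [42, 29, 58, 74, 12, 91, 46, 55, 65]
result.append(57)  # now [42, 29, 58, 74, 12, 91, 46, 55, 65, 57]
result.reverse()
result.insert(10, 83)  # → [57, 65, 55, 46, 91, 12, 74, 58, 29, 42, 83]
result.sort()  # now [12, 29, 42, 46, 55, 57, 58, 65, 74, 83, 91]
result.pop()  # 91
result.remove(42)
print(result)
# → [12, 29, 46, 55, 57, 58, 65, 74, 83]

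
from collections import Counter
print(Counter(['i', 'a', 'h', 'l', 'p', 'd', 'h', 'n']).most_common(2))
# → [('h', 2), ('i', 1)]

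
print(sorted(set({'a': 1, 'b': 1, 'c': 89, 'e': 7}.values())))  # [1, 7, 89]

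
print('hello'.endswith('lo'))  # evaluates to True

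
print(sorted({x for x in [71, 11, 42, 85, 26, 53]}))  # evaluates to [11, 26, 42, 53, 71, 85]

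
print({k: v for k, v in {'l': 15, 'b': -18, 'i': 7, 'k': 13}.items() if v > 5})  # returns {'l': 15, 'i': 7, 'k': 13}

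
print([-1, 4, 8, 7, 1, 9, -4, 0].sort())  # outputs None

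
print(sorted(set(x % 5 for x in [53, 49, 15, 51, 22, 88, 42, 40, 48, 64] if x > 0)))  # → [0, 1, 2, 3, 4]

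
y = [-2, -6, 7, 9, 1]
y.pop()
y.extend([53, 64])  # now [-2, -6, 7, 9, 53, 64]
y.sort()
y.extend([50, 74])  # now [-6, -2, 7, 9, 53, 64, 50, 74]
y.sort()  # [-6, -2, 7, 9, 50, 53, 64, 74]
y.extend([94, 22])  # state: [-6, -2, 7, 9, 50, 53, 64, 74, 94, 22]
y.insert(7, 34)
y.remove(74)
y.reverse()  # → [22, 94, 34, 64, 53, 50, 9, 7, -2, -6]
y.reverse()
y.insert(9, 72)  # [-6, -2, 7, 9, 50, 53, 64, 34, 94, 72, 22]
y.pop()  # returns 22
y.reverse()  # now [72, 94, 34, 64, 53, 50, 9, 7, -2, -6]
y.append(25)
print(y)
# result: [72, 94, 34, 64, 53, 50, 9, 7, -2, -6, 25]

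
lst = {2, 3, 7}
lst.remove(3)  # {2, 7}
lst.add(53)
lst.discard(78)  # {2, 7, 53}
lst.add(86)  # {2, 7, 53, 86}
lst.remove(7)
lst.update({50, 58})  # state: {2, 50, 53, 58, 86}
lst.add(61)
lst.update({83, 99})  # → {2, 50, 53, 58, 61, 83, 86, 99}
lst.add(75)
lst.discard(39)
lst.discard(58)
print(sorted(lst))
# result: [2, 50, 53, 61, 75, 83, 86, 99]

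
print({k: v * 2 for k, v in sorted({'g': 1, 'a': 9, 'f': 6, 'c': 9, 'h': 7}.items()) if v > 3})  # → {'a': 18, 'c': 18, 'f': 12, 'h': 14}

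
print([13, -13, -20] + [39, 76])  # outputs [13, -13, -20, 39, 76]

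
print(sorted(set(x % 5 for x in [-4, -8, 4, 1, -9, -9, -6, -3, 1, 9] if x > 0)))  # [1, 4]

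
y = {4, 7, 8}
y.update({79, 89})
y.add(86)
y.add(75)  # {4, 7, 8, 75, 79, 86, 89}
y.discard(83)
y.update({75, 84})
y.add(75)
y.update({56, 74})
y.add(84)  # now {4, 7, 8, 56, 74, 75, 79, 84, 86, 89}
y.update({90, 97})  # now {4, 7, 8, 56, 74, 75, 79, 84, 86, 89, 90, 97}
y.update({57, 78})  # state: {4, 7, 8, 56, 57, 74, 75, 78, 79, 84, 86, 89, 90, 97}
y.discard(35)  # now {4, 7, 8, 56, 57, 74, 75, 78, 79, 84, 86, 89, 90, 97}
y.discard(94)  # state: {4, 7, 8, 56, 57, 74, 75, 78, 79, 84, 86, 89, 90, 97}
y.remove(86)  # {4, 7, 8, 56, 57, 74, 75, 78, 79, 84, 89, 90, 97}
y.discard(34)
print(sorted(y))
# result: [4, 7, 8, 56, 57, 74, 75, 78, 79, 84, 89, 90, 97]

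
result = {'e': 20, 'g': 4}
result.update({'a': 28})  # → {'e': 20, 'g': 4, 'a': 28}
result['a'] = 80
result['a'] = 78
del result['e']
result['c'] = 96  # {'g': 4, 'a': 78, 'c': 96}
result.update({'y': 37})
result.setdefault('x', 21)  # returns 21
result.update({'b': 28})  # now {'g': 4, 'a': 78, 'c': 96, 'y': 37, 'x': 21, 'b': 28}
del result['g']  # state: {'a': 78, 'c': 96, 'y': 37, 'x': 21, 'b': 28}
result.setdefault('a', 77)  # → 78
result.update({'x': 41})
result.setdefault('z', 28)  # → 28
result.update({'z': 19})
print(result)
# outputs {'a': 78, 'c': 96, 'y': 37, 'x': 41, 'b': 28, 'z': 19}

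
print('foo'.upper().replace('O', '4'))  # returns F44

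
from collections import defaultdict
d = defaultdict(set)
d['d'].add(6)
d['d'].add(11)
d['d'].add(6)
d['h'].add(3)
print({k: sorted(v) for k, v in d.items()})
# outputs {'d': [6, 11], 'h': [3]}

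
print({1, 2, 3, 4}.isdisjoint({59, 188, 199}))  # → True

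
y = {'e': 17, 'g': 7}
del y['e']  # {'g': 7}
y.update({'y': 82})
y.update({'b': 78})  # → {'g': 7, 'y': 82, 'b': 78}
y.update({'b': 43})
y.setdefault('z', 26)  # 26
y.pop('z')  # 26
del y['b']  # {'g': 7, 'y': 82}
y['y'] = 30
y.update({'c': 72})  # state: {'g': 7, 'y': 30, 'c': 72}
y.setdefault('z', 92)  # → 92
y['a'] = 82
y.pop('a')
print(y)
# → {'g': 7, 'y': 30, 'c': 72, 'z': 92}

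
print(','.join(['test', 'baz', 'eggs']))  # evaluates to test,baz,eggs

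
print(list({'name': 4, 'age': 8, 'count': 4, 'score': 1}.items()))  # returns [('name', 4), ('age', 8), ('count', 4), ('score', 1)]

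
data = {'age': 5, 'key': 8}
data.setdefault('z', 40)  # 40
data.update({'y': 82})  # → {'age': 5, 'key': 8, 'z': 40, 'y': 82}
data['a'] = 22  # {'age': 5, 'key': 8, 'z': 40, 'y': 82, 'a': 22}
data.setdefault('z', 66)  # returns 40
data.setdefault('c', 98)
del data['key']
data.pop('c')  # 98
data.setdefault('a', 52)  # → 22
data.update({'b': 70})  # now {'age': 5, 'z': 40, 'y': 82, 'a': 22, 'b': 70}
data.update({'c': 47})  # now {'age': 5, 'z': 40, 'y': 82, 'a': 22, 'b': 70, 'c': 47}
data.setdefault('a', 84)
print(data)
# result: {'age': 5, 'z': 40, 'y': 82, 'a': 22, 'b': 70, 'c': 47}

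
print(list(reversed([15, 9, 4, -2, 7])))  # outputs [7, -2, 4, 9, 15]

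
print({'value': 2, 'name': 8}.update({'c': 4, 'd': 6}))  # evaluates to None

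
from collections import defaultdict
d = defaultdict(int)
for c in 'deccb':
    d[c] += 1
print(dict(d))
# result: {'d': 1, 'e': 1, 'c': 2, 'b': 1}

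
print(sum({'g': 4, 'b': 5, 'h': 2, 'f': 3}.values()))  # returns 14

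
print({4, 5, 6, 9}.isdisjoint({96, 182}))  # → True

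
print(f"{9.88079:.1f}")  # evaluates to 9.9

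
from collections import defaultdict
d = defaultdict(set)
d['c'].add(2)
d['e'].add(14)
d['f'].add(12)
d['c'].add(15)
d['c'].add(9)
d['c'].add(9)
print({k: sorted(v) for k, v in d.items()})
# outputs {'c': [2, 9, 15], 'e': [14], 'f': [12]}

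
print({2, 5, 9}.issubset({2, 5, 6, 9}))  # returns True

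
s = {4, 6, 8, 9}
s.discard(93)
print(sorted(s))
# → [4, 6, 8, 9]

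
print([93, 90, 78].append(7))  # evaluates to None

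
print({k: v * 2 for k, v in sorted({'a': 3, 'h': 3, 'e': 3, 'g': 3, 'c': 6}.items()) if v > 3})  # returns {'c': 12}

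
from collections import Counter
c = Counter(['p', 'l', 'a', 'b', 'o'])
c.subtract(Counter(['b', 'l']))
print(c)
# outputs Counter({'p': 1, 'a': 1, 'o': 1, 'l': 0, 'b': 0})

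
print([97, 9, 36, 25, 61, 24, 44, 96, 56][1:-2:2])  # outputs [9, 25, 24]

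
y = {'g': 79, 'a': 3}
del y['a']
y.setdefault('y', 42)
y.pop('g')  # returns 79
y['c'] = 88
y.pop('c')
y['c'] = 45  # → {'y': 42, 'c': 45}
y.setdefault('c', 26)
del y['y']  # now {'c': 45}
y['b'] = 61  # {'c': 45, 'b': 61}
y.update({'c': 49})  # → {'c': 49, 'b': 61}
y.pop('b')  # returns 61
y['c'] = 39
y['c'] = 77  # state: {'c': 77}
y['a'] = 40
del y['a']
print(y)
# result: {'c': 77}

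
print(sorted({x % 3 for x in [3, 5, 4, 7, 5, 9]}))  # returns [0, 1, 2]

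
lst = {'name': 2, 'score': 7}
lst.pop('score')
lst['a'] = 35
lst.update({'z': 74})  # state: {'name': 2, 'a': 35, 'z': 74}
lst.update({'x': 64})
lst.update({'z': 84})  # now {'name': 2, 'a': 35, 'z': 84, 'x': 64}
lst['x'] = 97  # {'name': 2, 'a': 35, 'z': 84, 'x': 97}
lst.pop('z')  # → 84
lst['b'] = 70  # {'name': 2, 'a': 35, 'x': 97, 'b': 70}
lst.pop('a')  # 35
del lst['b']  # {'name': 2, 'x': 97}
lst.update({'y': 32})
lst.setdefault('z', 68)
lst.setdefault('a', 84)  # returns 84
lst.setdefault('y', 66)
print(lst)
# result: {'name': 2, 'x': 97, 'y': 32, 'z': 68, 'a': 84}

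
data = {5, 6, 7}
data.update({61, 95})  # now {5, 6, 7, 61, 95}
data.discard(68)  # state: {5, 6, 7, 61, 95}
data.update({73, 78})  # {5, 6, 7, 61, 73, 78, 95}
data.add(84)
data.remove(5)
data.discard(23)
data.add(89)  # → {6, 7, 61, 73, 78, 84, 89, 95}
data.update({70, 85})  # {6, 7, 61, 70, 73, 78, 84, 85, 89, 95}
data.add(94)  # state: {6, 7, 61, 70, 73, 78, 84, 85, 89, 94, 95}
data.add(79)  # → {6, 7, 61, 70, 73, 78, 79, 84, 85, 89, 94, 95}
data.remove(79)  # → {6, 7, 61, 70, 73, 78, 84, 85, 89, 94, 95}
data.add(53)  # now {6, 7, 53, 61, 70, 73, 78, 84, 85, 89, 94, 95}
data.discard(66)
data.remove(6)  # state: {7, 53, 61, 70, 73, 78, 84, 85, 89, 94, 95}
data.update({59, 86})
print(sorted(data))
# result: [7, 53, 59, 61, 70, 73, 78, 84, 85, 86, 89, 94, 95]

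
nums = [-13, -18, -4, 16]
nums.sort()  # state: [-18, -13, -4, 16]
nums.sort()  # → [-18, -13, -4, 16]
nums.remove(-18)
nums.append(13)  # [-13, -4, 16, 13]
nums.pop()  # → 13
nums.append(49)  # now [-13, -4, 16, 49]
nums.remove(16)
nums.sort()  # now [-13, -4, 49]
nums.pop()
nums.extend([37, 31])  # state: [-13, -4, 37, 31]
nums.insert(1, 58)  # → [-13, 58, -4, 37, 31]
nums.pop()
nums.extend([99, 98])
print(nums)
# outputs [-13, 58, -4, 37, 99, 98]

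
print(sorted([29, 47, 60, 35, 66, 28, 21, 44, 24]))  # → [21, 24, 28, 29, 35, 44, 47, 60, 66]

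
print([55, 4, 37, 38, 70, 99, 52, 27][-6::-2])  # [37, 55]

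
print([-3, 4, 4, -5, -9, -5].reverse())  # None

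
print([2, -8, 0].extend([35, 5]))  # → None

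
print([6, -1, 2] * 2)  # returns [6, -1, 2, 6, -1, 2]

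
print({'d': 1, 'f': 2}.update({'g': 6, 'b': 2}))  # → None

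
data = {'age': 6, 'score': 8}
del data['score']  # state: {'age': 6}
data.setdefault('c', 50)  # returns 50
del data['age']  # {'c': 50}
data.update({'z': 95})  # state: {'c': 50, 'z': 95}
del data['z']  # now {'c': 50}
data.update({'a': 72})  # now {'c': 50, 'a': 72}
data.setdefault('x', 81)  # 81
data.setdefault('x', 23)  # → 81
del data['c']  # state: {'a': 72, 'x': 81}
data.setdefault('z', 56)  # 56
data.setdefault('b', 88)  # 88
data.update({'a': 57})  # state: {'a': 57, 'x': 81, 'z': 56, 'b': 88}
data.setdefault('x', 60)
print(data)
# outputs {'a': 57, 'x': 81, 'z': 56, 'b': 88}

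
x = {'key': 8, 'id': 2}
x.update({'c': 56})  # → {'key': 8, 'id': 2, 'c': 56}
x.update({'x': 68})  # {'key': 8, 'id': 2, 'c': 56, 'x': 68}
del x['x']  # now {'key': 8, 'id': 2, 'c': 56}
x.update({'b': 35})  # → {'key': 8, 'id': 2, 'c': 56, 'b': 35}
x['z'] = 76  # {'key': 8, 'id': 2, 'c': 56, 'b': 35, 'z': 76}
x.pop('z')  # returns 76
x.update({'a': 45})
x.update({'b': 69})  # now {'key': 8, 'id': 2, 'c': 56, 'b': 69, 'a': 45}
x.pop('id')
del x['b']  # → {'key': 8, 'c': 56, 'a': 45}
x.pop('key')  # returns 8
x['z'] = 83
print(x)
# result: {'c': 56, 'a': 45, 'z': 83}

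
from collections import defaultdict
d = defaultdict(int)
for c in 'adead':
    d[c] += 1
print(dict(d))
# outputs {'a': 2, 'd': 2, 'e': 1}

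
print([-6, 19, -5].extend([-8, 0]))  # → None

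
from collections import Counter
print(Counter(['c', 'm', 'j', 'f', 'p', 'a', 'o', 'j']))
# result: Counter({'j': 2, 'c': 1, 'm': 1, 'f': 1, 'p': 1, 'a': 1, 'o': 1})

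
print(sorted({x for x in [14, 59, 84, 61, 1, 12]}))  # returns [1, 12, 14, 59, 61, 84]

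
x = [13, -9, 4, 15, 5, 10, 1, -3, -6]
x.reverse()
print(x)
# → [-6, -3, 1, 10, 5, 15, 4, -9, 13]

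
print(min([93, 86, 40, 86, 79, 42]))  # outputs 40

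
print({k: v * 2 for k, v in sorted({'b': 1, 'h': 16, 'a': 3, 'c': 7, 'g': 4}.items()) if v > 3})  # {'c': 14, 'g': 8, 'h': 32}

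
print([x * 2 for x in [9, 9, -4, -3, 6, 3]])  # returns [18, 18, -8, -6, 12, 6]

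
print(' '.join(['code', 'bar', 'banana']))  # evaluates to code bar banana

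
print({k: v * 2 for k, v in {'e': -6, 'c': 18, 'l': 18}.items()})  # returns {'e': -12, 'c': 36, 'l': 36}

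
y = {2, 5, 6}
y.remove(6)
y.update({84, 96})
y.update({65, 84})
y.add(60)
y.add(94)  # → {2, 5, 60, 65, 84, 94, 96}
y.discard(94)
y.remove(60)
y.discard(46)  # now {2, 5, 65, 84, 96}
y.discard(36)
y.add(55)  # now {2, 5, 55, 65, 84, 96}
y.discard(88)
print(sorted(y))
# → [2, 5, 55, 65, 84, 96]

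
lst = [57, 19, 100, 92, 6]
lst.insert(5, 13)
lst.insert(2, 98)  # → [57, 19, 98, 100, 92, 6, 13]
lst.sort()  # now [6, 13, 19, 57, 92, 98, 100]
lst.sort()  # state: [6, 13, 19, 57, 92, 98, 100]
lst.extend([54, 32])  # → [6, 13, 19, 57, 92, 98, 100, 54, 32]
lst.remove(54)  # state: [6, 13, 19, 57, 92, 98, 100, 32]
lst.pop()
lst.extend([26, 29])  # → [6, 13, 19, 57, 92, 98, 100, 26, 29]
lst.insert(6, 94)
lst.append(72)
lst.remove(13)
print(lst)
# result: [6, 19, 57, 92, 98, 94, 100, 26, 29, 72]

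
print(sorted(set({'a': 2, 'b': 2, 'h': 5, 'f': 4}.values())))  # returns [2, 4, 5]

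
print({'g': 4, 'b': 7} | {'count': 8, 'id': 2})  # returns {'g': 4, 'b': 7, 'count': 8, 'id': 2}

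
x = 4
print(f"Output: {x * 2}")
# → Output: 8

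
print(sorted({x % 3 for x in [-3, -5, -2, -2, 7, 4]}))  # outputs [0, 1]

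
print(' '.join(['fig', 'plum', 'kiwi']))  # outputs fig plum kiwi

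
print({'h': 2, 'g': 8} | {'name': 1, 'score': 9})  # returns {'h': 2, 'g': 8, 'name': 1, 'score': 9}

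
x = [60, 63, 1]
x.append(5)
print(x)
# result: [60, 63, 1, 5]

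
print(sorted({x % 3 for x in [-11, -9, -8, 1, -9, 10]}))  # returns [0, 1]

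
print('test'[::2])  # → ts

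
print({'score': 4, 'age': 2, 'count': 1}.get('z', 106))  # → 106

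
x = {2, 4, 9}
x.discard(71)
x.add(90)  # {2, 4, 9, 90}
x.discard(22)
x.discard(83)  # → {2, 4, 9, 90}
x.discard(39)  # {2, 4, 9, 90}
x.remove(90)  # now {2, 4, 9}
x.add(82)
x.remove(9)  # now {2, 4, 82}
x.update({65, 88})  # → {2, 4, 65, 82, 88}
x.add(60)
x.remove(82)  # {2, 4, 60, 65, 88}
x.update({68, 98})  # {2, 4, 60, 65, 68, 88, 98}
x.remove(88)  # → {2, 4, 60, 65, 68, 98}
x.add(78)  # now {2, 4, 60, 65, 68, 78, 98}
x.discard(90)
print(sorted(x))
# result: [2, 4, 60, 65, 68, 78, 98]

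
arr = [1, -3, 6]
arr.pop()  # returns 6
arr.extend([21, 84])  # [1, -3, 21, 84]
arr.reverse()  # [84, 21, -3, 1]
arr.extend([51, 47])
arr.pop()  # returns 47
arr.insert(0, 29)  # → [29, 84, 21, -3, 1, 51]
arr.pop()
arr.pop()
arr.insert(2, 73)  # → [29, 84, 73, 21, -3]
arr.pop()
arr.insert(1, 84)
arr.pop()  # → 21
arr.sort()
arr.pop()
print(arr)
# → [29, 73, 84]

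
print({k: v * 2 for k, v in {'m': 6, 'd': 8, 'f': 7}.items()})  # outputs {'m': 12, 'd': 16, 'f': 14}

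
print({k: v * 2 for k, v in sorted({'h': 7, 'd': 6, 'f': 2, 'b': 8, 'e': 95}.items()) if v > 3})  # {'b': 16, 'd': 12, 'e': 190, 'h': 14}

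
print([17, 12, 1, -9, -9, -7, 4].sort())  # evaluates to None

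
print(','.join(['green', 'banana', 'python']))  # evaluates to green,banana,python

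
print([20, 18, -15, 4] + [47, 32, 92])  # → [20, 18, -15, 4, 47, 32, 92]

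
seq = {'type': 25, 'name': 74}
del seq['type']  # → {'name': 74}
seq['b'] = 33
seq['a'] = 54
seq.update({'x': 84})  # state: {'name': 74, 'b': 33, 'a': 54, 'x': 84}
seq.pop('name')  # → 74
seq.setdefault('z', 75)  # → 75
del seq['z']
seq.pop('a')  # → 54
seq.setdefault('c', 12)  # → 12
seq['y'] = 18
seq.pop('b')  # 33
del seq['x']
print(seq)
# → {'c': 12, 'y': 18}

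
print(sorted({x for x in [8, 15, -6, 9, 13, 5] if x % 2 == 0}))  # [-6, 8]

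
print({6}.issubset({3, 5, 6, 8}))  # True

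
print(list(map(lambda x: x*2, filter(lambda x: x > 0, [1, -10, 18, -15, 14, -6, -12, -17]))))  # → [2, 36, 28]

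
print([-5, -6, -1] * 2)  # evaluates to [-5, -6, -1, -5, -6, -1]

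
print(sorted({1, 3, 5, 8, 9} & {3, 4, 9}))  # [3, 9]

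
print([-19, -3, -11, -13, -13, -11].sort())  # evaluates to None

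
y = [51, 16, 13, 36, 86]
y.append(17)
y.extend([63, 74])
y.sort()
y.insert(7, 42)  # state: [13, 16, 17, 36, 51, 63, 74, 42, 86]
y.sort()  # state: [13, 16, 17, 36, 42, 51, 63, 74, 86]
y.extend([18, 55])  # [13, 16, 17, 36, 42, 51, 63, 74, 86, 18, 55]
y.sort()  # [13, 16, 17, 18, 36, 42, 51, 55, 63, 74, 86]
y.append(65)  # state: [13, 16, 17, 18, 36, 42, 51, 55, 63, 74, 86, 65]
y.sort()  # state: [13, 16, 17, 18, 36, 42, 51, 55, 63, 65, 74, 86]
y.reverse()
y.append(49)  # [86, 74, 65, 63, 55, 51, 42, 36, 18, 17, 16, 13, 49]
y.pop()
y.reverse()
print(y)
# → [13, 16, 17, 18, 36, 42, 51, 55, 63, 65, 74, 86]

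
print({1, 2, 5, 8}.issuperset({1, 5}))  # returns True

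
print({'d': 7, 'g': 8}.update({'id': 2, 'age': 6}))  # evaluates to None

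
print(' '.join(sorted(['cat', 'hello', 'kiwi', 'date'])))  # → cat date hello kiwi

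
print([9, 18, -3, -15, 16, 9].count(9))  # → 2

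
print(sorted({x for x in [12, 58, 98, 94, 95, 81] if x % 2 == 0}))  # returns [12, 58, 94, 98]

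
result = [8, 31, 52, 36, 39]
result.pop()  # 39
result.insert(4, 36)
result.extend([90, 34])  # [8, 31, 52, 36, 36, 90, 34]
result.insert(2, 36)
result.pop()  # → 34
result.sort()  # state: [8, 31, 36, 36, 36, 52, 90]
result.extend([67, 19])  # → [8, 31, 36, 36, 36, 52, 90, 67, 19]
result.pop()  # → 19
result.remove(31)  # [8, 36, 36, 36, 52, 90, 67]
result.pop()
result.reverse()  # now [90, 52, 36, 36, 36, 8]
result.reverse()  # [8, 36, 36, 36, 52, 90]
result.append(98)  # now [8, 36, 36, 36, 52, 90, 98]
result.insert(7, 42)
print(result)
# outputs [8, 36, 36, 36, 52, 90, 98, 42]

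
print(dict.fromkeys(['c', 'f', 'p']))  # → {'c': None, 'f': None, 'p': None}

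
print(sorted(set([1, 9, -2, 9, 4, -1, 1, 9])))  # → [-2, -1, 1, 4, 9]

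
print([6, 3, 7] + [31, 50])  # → [6, 3, 7, 31, 50]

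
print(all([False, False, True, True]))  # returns False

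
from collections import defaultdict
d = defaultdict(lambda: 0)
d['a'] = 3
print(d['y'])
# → 0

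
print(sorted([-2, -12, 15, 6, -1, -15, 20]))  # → [-15, -12, -2, -1, 6, 15, 20]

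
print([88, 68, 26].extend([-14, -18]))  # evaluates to None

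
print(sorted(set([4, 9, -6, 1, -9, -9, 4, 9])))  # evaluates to [-9, -6, 1, 4, 9]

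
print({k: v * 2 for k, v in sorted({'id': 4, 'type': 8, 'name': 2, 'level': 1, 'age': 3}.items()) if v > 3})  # {'id': 8, 'type': 16}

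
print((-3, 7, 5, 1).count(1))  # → 1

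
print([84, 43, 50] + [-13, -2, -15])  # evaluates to [84, 43, 50, -13, -2, -15]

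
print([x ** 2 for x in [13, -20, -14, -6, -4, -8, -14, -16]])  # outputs [169, 400, 196, 36, 16, 64, 196, 256]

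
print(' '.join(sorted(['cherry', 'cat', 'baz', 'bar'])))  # bar baz cat cherry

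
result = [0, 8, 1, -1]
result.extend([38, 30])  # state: [0, 8, 1, -1, 38, 30]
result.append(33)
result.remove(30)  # [0, 8, 1, -1, 38, 33]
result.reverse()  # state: [33, 38, -1, 1, 8, 0]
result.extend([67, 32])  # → [33, 38, -1, 1, 8, 0, 67, 32]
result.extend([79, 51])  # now [33, 38, -1, 1, 8, 0, 67, 32, 79, 51]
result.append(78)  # [33, 38, -1, 1, 8, 0, 67, 32, 79, 51, 78]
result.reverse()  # [78, 51, 79, 32, 67, 0, 8, 1, -1, 38, 33]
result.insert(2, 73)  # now [78, 51, 73, 79, 32, 67, 0, 8, 1, -1, 38, 33]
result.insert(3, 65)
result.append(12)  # [78, 51, 73, 65, 79, 32, 67, 0, 8, 1, -1, 38, 33, 12]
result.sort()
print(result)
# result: [-1, 0, 1, 8, 12, 32, 33, 38, 51, 65, 67, 73, 78, 79]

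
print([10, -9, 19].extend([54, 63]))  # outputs None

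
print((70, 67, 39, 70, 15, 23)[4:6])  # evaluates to (15, 23)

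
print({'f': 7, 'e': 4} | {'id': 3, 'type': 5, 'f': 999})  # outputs {'f': 999, 'e': 4, 'id': 3, 'type': 5}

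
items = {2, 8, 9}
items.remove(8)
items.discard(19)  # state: {2, 9}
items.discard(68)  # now {2, 9}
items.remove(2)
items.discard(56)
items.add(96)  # {9, 96}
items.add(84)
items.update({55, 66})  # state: {9, 55, 66, 84, 96}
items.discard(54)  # {9, 55, 66, 84, 96}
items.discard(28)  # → {9, 55, 66, 84, 96}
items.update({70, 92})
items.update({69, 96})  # {9, 55, 66, 69, 70, 84, 92, 96}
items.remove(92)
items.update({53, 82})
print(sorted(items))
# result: [9, 53, 55, 66, 69, 70, 82, 84, 96]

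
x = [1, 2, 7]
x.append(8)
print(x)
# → [1, 2, 7, 8]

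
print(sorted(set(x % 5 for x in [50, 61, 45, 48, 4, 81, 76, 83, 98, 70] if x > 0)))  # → [0, 1, 3, 4]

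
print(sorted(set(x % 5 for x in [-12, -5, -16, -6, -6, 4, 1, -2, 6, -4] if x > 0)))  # [1, 4]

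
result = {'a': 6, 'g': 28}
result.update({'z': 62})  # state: {'a': 6, 'g': 28, 'z': 62}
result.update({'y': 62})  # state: {'a': 6, 'g': 28, 'z': 62, 'y': 62}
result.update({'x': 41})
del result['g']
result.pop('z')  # 62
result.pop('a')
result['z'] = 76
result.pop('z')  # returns 76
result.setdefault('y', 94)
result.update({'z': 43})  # {'y': 62, 'x': 41, 'z': 43}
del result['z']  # {'y': 62, 'x': 41}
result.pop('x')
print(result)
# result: {'y': 62}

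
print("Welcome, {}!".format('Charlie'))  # Welcome, Charlie!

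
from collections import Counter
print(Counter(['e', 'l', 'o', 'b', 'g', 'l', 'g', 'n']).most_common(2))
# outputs [('l', 2), ('g', 2)]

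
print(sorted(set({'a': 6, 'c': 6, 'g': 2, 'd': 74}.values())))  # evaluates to [2, 6, 74]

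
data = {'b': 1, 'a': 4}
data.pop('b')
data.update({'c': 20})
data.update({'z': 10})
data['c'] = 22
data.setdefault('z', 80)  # 10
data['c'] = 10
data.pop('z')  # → 10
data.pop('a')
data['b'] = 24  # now {'c': 10, 'b': 24}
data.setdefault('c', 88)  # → 10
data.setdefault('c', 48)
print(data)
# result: {'c': 10, 'b': 24}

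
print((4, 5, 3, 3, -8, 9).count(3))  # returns 2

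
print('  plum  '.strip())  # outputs plum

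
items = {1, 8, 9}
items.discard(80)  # {1, 8, 9}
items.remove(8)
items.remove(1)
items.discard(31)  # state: {9}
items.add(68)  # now {9, 68}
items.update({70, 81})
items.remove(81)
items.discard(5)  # {9, 68, 70}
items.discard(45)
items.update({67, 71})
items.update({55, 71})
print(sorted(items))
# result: [9, 55, 67, 68, 70, 71]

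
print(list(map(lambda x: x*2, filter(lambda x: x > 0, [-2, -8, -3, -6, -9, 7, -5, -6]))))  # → [14]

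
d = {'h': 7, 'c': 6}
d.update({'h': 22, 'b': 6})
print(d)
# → {'h': 22, 'c': 6, 'b': 6}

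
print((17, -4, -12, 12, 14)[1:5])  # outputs (-4, -12, 12, 14)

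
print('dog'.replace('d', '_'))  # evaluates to _og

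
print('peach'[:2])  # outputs pe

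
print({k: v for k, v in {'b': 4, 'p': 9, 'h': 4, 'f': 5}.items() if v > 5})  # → {'p': 9}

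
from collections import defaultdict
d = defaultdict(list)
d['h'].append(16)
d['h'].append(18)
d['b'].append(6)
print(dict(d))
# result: {'h': [16, 18], 'b': [6]}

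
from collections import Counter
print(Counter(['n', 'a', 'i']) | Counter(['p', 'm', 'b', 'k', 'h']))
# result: Counter({'n': 1, 'a': 1, 'i': 1, 'p': 1, 'm': 1, 'b': 1, 'k': 1, 'h': 1})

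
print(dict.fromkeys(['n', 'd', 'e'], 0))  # {'n': 0, 'd': 0, 'e': 0}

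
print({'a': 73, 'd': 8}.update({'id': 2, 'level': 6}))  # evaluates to None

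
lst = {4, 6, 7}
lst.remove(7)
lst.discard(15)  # {4, 6}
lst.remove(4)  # {6}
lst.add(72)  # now {6, 72}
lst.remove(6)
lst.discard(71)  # {72}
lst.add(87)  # {72, 87}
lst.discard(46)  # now {72, 87}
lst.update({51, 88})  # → {51, 72, 87, 88}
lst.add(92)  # {51, 72, 87, 88, 92}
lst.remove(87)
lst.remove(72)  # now {51, 88, 92}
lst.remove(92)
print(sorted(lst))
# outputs [51, 88]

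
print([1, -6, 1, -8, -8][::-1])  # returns [-8, -8, 1, -6, 1]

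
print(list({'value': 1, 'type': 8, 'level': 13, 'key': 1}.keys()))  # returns ['value', 'type', 'level', 'key']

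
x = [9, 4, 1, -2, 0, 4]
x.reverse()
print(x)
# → [4, 0, -2, 1, 4, 9]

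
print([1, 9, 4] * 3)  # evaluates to [1, 9, 4, 1, 9, 4, 1, 9, 4]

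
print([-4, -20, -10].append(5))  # None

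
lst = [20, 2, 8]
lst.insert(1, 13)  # [20, 13, 2, 8]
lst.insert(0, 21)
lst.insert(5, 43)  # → [21, 20, 13, 2, 8, 43]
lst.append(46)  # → [21, 20, 13, 2, 8, 43, 46]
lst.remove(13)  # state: [21, 20, 2, 8, 43, 46]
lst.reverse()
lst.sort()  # [2, 8, 20, 21, 43, 46]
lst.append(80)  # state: [2, 8, 20, 21, 43, 46, 80]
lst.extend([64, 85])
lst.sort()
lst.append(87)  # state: [2, 8, 20, 21, 43, 46, 64, 80, 85, 87]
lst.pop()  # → 87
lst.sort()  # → [2, 8, 20, 21, 43, 46, 64, 80, 85]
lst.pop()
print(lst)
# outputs [2, 8, 20, 21, 43, 46, 64, 80]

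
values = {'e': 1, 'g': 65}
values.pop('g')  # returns 65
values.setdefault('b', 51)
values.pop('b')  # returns 51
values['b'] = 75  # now {'e': 1, 'b': 75}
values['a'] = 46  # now {'e': 1, 'b': 75, 'a': 46}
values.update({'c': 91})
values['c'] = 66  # {'e': 1, 'b': 75, 'a': 46, 'c': 66}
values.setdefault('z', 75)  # 75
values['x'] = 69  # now {'e': 1, 'b': 75, 'a': 46, 'c': 66, 'z': 75, 'x': 69}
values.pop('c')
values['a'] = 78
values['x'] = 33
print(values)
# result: {'e': 1, 'b': 75, 'a': 78, 'z': 75, 'x': 33}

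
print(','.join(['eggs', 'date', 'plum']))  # eggs,date,plum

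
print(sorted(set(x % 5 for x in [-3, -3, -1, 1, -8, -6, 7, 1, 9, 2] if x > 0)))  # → [1, 2, 4]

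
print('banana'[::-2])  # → aaa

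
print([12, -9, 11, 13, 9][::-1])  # [9, 13, 11, -9, 12]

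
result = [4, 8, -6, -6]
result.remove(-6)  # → [4, 8, -6]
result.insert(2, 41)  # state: [4, 8, 41, -6]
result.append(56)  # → [4, 8, 41, -6, 56]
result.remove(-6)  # [4, 8, 41, 56]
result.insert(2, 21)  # [4, 8, 21, 41, 56]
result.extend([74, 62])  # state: [4, 8, 21, 41, 56, 74, 62]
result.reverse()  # [62, 74, 56, 41, 21, 8, 4]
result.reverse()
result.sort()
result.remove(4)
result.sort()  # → [8, 21, 41, 56, 62, 74]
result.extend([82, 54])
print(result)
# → [8, 21, 41, 56, 62, 74, 82, 54]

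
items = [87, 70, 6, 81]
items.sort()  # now [6, 70, 81, 87]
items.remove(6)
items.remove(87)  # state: [70, 81]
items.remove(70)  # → [81]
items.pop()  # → 81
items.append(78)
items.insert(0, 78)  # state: [78, 78]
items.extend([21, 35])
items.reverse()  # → [35, 21, 78, 78]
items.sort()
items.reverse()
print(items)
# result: [78, 78, 35, 21]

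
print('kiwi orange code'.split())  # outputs ['kiwi', 'orange', 'code']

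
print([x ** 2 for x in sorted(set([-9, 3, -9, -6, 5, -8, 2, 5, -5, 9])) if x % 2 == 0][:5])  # [64, 36, 4]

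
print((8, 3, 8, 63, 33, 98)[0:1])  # (8,)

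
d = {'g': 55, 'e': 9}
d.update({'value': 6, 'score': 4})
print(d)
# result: {'g': 55, 'e': 9, 'value': 6, 'score': 4}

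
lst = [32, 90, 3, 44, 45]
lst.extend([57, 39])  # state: [32, 90, 3, 44, 45, 57, 39]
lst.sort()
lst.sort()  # [3, 32, 39, 44, 45, 57, 90]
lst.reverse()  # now [90, 57, 45, 44, 39, 32, 3]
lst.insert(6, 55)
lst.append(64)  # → [90, 57, 45, 44, 39, 32, 55, 3, 64]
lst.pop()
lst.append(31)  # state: [90, 57, 45, 44, 39, 32, 55, 3, 31]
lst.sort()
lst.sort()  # [3, 31, 32, 39, 44, 45, 55, 57, 90]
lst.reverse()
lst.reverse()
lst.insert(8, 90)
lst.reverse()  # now [90, 90, 57, 55, 45, 44, 39, 32, 31, 3]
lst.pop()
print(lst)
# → [90, 90, 57, 55, 45, 44, 39, 32, 31]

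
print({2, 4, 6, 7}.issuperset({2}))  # True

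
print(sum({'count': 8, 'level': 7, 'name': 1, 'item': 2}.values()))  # 18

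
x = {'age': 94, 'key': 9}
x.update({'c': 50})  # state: {'age': 94, 'key': 9, 'c': 50}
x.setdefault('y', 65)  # 65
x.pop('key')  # 9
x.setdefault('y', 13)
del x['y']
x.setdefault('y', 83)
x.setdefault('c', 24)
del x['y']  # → {'age': 94, 'c': 50}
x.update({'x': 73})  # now {'age': 94, 'c': 50, 'x': 73}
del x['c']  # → {'age': 94, 'x': 73}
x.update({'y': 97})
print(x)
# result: {'age': 94, 'x': 73, 'y': 97}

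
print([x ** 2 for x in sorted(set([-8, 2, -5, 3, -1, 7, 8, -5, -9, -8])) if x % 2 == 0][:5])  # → [64, 4, 64]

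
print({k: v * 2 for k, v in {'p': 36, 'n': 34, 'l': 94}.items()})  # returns {'p': 72, 'n': 68, 'l': 188}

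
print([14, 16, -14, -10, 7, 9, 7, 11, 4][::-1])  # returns [4, 11, 7, 9, 7, -10, -14, 16, 14]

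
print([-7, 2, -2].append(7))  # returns None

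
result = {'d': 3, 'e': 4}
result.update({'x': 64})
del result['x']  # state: {'d': 3, 'e': 4}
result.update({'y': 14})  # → {'d': 3, 'e': 4, 'y': 14}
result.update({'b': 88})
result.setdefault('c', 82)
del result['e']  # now {'d': 3, 'y': 14, 'b': 88, 'c': 82}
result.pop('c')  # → 82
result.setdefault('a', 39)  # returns 39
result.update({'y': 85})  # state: {'d': 3, 'y': 85, 'b': 88, 'a': 39}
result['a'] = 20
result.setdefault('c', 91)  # 91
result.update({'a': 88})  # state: {'d': 3, 'y': 85, 'b': 88, 'a': 88, 'c': 91}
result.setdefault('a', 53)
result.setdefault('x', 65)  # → 65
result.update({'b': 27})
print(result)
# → {'d': 3, 'y': 85, 'b': 27, 'a': 88, 'c': 91, 'x': 65}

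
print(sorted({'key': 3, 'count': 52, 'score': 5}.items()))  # [('count', 52), ('key', 3), ('score', 5)]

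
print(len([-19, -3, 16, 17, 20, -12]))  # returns 6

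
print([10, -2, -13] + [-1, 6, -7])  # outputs [10, -2, -13, -1, 6, -7]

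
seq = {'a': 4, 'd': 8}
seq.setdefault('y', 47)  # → 47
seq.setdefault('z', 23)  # 23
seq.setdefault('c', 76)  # 76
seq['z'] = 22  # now {'a': 4, 'd': 8, 'y': 47, 'z': 22, 'c': 76}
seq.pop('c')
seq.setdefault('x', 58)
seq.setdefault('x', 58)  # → 58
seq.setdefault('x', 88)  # 58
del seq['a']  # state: {'d': 8, 'y': 47, 'z': 22, 'x': 58}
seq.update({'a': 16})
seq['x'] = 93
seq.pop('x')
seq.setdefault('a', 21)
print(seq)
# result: {'d': 8, 'y': 47, 'z': 22, 'a': 16}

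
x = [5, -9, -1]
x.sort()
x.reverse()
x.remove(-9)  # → [5, -1]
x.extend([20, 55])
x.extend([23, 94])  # [5, -1, 20, 55, 23, 94]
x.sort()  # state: [-1, 5, 20, 23, 55, 94]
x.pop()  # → 94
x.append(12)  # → [-1, 5, 20, 23, 55, 12]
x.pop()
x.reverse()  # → [55, 23, 20, 5, -1]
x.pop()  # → -1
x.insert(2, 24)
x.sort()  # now [5, 20, 23, 24, 55]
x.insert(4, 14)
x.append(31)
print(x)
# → [5, 20, 23, 24, 14, 55, 31]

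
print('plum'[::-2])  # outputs ml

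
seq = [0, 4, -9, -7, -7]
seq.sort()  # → [-9, -7, -7, 0, 4]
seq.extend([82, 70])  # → [-9, -7, -7, 0, 4, 82, 70]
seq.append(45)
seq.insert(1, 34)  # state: [-9, 34, -7, -7, 0, 4, 82, 70, 45]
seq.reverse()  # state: [45, 70, 82, 4, 0, -7, -7, 34, -9]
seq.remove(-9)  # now [45, 70, 82, 4, 0, -7, -7, 34]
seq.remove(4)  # [45, 70, 82, 0, -7, -7, 34]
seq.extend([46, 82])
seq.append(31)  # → [45, 70, 82, 0, -7, -7, 34, 46, 82, 31]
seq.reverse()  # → [31, 82, 46, 34, -7, -7, 0, 82, 70, 45]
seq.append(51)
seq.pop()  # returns 51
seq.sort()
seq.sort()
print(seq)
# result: [-7, -7, 0, 31, 34, 45, 46, 70, 82, 82]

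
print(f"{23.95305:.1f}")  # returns 24.0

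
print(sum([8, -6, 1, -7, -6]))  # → -10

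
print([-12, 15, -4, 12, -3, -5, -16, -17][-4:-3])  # [-3]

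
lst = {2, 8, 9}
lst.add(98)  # {2, 8, 9, 98}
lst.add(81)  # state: {2, 8, 9, 81, 98}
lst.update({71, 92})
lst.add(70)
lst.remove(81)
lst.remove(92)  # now {2, 8, 9, 70, 71, 98}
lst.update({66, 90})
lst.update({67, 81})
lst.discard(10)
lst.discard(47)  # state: {2, 8, 9, 66, 67, 70, 71, 81, 90, 98}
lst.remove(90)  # {2, 8, 9, 66, 67, 70, 71, 81, 98}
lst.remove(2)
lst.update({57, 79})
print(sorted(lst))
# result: [8, 9, 57, 66, 67, 70, 71, 79, 81, 98]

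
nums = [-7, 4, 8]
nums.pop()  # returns 8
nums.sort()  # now [-7, 4]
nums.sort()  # [-7, 4]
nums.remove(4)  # [-7]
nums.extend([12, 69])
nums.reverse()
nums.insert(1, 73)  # [69, 73, 12, -7]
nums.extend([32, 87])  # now [69, 73, 12, -7, 32, 87]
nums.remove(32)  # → [69, 73, 12, -7, 87]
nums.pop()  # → 87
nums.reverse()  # [-7, 12, 73, 69]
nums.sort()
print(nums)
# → [-7, 12, 69, 73]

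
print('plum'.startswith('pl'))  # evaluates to True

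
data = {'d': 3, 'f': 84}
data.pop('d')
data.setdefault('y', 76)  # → 76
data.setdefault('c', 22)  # 22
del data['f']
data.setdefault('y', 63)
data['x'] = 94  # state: {'y': 76, 'c': 22, 'x': 94}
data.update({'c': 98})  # {'y': 76, 'c': 98, 'x': 94}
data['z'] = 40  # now {'y': 76, 'c': 98, 'x': 94, 'z': 40}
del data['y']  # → {'c': 98, 'x': 94, 'z': 40}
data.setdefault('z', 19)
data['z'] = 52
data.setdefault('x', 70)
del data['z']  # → {'c': 98, 'x': 94}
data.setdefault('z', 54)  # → 54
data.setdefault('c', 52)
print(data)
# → {'c': 98, 'x': 94, 'z': 54}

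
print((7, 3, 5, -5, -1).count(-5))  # 1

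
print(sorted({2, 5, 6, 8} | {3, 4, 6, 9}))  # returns [2, 3, 4, 5, 6, 8, 9]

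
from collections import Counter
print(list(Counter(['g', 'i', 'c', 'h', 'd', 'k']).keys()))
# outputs ['g', 'i', 'c', 'h', 'd', 'k']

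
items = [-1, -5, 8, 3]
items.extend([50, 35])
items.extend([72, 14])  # [-1, -5, 8, 3, 50, 35, 72, 14]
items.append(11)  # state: [-1, -5, 8, 3, 50, 35, 72, 14, 11]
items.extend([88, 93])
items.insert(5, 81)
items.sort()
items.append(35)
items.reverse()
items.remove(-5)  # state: [35, 93, 88, 81, 72, 50, 35, 14, 11, 8, 3, -1]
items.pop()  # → -1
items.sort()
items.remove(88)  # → [3, 8, 11, 14, 35, 35, 50, 72, 81, 93]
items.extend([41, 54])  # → [3, 8, 11, 14, 35, 35, 50, 72, 81, 93, 41, 54]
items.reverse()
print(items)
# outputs [54, 41, 93, 81, 72, 50, 35, 35, 14, 11, 8, 3]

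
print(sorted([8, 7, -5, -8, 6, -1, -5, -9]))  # [-9, -8, -5, -5, -1, 6, 7, 8]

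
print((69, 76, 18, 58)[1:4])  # (76, 18, 58)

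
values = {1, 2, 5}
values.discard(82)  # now {1, 2, 5}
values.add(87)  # {1, 2, 5, 87}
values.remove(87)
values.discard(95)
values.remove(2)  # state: {1, 5}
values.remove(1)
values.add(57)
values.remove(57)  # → {5}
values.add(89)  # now {5, 89}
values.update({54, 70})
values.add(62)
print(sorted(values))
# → [5, 54, 62, 70, 89]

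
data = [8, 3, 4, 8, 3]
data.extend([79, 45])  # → [8, 3, 4, 8, 3, 79, 45]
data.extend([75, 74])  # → [8, 3, 4, 8, 3, 79, 45, 75, 74]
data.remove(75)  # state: [8, 3, 4, 8, 3, 79, 45, 74]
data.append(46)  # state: [8, 3, 4, 8, 3, 79, 45, 74, 46]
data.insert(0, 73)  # [73, 8, 3, 4, 8, 3, 79, 45, 74, 46]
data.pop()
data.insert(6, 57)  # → [73, 8, 3, 4, 8, 3, 57, 79, 45, 74]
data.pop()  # 74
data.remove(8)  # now [73, 3, 4, 8, 3, 57, 79, 45]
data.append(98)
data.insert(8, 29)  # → [73, 3, 4, 8, 3, 57, 79, 45, 29, 98]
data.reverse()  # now [98, 29, 45, 79, 57, 3, 8, 4, 3, 73]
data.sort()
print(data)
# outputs [3, 3, 4, 8, 29, 45, 57, 73, 79, 98]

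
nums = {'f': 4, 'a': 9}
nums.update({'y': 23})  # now {'f': 4, 'a': 9, 'y': 23}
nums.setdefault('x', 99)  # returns 99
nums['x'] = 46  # {'f': 4, 'a': 9, 'y': 23, 'x': 46}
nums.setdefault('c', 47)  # 47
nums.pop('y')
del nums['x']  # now {'f': 4, 'a': 9, 'c': 47}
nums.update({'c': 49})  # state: {'f': 4, 'a': 9, 'c': 49}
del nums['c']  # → {'f': 4, 'a': 9}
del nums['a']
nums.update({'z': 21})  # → {'f': 4, 'z': 21}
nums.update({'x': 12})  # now {'f': 4, 'z': 21, 'x': 12}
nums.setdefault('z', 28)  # 21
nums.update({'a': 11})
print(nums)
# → {'f': 4, 'z': 21, 'x': 12, 'a': 11}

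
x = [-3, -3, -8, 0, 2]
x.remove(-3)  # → [-3, -8, 0, 2]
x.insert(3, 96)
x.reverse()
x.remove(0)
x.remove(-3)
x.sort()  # [-8, 2, 96]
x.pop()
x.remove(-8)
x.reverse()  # [2]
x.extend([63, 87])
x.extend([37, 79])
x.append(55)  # [2, 63, 87, 37, 79, 55]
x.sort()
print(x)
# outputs [2, 37, 55, 63, 79, 87]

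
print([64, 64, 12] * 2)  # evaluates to [64, 64, 12, 64, 64, 12]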